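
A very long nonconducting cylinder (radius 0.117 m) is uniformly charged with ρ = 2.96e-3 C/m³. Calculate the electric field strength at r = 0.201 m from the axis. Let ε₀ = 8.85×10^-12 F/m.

E ≈ 1.14×10^7 N/C

Coaxial Gaussian cylinder, radius r = 0.201 m, length L (r > 0.117 m, full cross-section enclosed).
λ_enc = ρ·πR² = (2.96e-3)π(0.117)² = 1.273×10^-4 C/m.
Since E is radial and uniform over the curved surface, Φ = E·2πrL = Q_enc/ε₀ = λ_enc L/ε₀.
E = |λ_enc|/(2πε₀r) = (1.273e-4)/(2π·8.85×10^-12·0.201) = 1.14e7 N/C.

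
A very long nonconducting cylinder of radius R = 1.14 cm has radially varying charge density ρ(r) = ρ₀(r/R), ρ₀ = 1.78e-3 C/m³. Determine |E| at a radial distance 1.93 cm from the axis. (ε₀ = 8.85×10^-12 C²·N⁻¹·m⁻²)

|E| = 4.51×10^5 N/C

Choose a coaxial cylinder of radius r = 1.93 cm (arbitrary length L) as the Gaussian surface (r > R, full charge per length enclosed).
λ_enc = 2π ∫₀^R ρ₀(r'/R)^1 r' dr' = 2πρ₀R²/3 = 4.845×10^-7 C/m.
By Gauss's law (flux through the curved wall only), E·2πrL = λ_enc L/ε₀.
E = |λ_enc|/(2πε₀r) = (4.845×10^-7)/(2π·8.85×10^-12·0.0193) = 4.51×10^5 N/C.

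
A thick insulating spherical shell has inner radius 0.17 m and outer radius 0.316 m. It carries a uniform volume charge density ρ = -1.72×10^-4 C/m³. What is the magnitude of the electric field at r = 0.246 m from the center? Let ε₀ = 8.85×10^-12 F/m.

|E| ≈ 1.07×10^6 V/m

By spherical symmetry E is radial; choose a Gaussian sphere of radius r = 0.246 m (within the shell material, 0.17 m < r < 0.316 m).
Only the shell between 0.17 m and r is enclosed: Q_enc = ρ·(4π/3)(r³ − a³) = (-1.72×10^-4)·(4π/3)·((0.246)³ − (0.17)³) = -7.186e-6 C.
Since E is radial and uniform over the Gaussian sphere, Φ = E·4πr² = Q_enc/ε₀.
E = |Q_enc|/(4πε₀r²) = (7.186e-6)/(4π·8.85×10^-12·(0.246)²) = 1.07×10^6 N/C.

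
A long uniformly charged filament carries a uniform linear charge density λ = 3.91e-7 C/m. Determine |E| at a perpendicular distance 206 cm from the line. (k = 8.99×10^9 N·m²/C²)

3.41×10^3 N/C

Coaxial Gaussian cylinder, radius r = 206 cm, length L.
Q_enc = λL, so λ_enc = 3.91×10^-7 C/m.
By Gauss's law (flux through the curved wall only), E·2πrL = λ_enc L/ε₀.
E = 2k|λ_enc|/r = 2(8.99×10^9)(3.91×10^-7)/(2.06) = 3.41×10^3 N/C.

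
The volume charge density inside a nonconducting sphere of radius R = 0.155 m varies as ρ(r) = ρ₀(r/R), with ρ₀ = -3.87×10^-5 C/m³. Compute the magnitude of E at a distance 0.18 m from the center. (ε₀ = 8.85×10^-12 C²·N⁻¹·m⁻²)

|E| ≈ 1.26e5 N/C

Take a concentric spherical Gaussian surface of radius r = 0.18 m (r > R, all charge enclosed).
Q_enc = 4π ∫₀^R ρ₀(r'/R)^1 r'² dr' = 4πρ₀R³/4 = -4.527×10^-7 C.
By Gauss's law, ∮E·dA = E·4πr² = Q_enc/ε₀.
E = |Q_enc|/(4πε₀r²) = (4.527e-7)/(4π·8.85×10^-12·(0.18)²) = 1.26×10^5 N/C.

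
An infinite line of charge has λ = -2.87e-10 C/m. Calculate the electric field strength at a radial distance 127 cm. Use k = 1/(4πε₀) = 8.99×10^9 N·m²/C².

Take a coaxial cylindrical Gaussian surface of radius r = 127 cm and length L.
Q_enc = λL, so λ_enc = -2.87×10^-10 C/m.
Applying ∮E·dA = Q_enc/ε₀ with the end caps contributing no flux:
E = 2k|λ_enc|/r = 2(8.99×10^9)(2.87e-10)/(1.27) = 4.06 N/C.

|E| ≈ 4.06 N/C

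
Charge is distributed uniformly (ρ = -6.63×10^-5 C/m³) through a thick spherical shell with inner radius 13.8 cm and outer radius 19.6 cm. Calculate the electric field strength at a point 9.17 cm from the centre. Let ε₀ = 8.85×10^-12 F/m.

E = 0 (no enclosed charge)

Symmetry ⇒ E = E(r) r̂. Gaussian sphere of radius r = 9.17 cm (r < 13.8 cm, inside the empty cavity).
No charge is enclosed, so by Gauss's law E·4πr² = 0 ⇒ E = 0.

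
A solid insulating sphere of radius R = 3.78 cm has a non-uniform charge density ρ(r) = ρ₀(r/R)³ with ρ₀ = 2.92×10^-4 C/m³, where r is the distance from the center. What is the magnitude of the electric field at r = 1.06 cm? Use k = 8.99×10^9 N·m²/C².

E ≈ 1.29e3 N/C

Take a concentric spherical Gaussian surface of radius r = 1.06 cm (r < R).
Integrate the density: Q_enc = 4π ∫₀^r ρ₀(r'/R)^3 r'² dr' = 4πρ₀ r^6/(6·R³) = 1.606×10^-11 C.
Applying ∮E·dA = Q_enc/ε₀ with Φ = E(4πr²):
E = k|Q_enc|/r² = (8.99×10^9)(1.606×10^-11)/(0.0106)² = 1.29×10^3 N/C.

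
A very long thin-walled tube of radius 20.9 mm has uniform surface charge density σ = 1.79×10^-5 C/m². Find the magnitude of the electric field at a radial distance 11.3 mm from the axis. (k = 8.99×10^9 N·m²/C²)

E = 0 (no enclosed charge)

Take a coaxial cylindrical Gaussian surface of radius r = 11.3 mm and length L (r < 20.9 mm, inside the shell).
No charge is enclosed, so Gauss's law gives E·2πrL = 0 ⇒ E = 0.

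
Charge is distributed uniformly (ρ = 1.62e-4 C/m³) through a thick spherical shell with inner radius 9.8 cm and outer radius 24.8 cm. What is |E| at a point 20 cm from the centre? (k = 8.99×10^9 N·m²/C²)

Use a concentric Gaussian sphere at r = 20 cm (within the shell material, 9.8 cm < r < 24.8 cm).
Enclosed charge is the volume from a to r: Q_enc = (4π/3)ρ(r³ − a³) = 4.79e-6 C.
Since E is radial and uniform over the Gaussian sphere, Φ = E·4πr² = Q_enc/ε₀.
E = k|Q_enc|/r² = (8.99×10^9)(4.79×10^-6)/(0.2)² = 1.08e6 N/C.

E = 1.08×10^6 N/C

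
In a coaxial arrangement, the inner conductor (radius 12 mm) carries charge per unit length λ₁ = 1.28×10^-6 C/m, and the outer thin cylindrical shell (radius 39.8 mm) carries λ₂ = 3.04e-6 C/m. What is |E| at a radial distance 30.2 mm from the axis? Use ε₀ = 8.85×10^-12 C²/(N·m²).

E = 7.62e5 N/C

By cylindrical symmetry E is radial; use a coaxial Gaussian cylinder of radius 30.2 mm and length L (between the conductors, 12 mm < r < 39.8 mm).
The shell at 39.8 mm lies outside the Gaussian surface, so λ_enc = λ₁ = 1.28e-6 C/m.
Applying ∮E·dA = Q_enc/ε₀ with the end caps contributing no flux:
E = |λ_enc|/(2πε₀r) = (1.28e-6)/(2π·8.85×10^-12·0.0302) = 7.62e5 N/C.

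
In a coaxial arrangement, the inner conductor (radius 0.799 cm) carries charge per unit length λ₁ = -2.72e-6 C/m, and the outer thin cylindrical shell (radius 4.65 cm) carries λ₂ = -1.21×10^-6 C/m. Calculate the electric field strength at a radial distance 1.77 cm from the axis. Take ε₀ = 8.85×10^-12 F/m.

E = 2.76e6 N/C

Coaxial Gaussian cylinder, radius r = 1.77 cm, length L (between the conductors, 0.799 cm < r < 4.65 cm).
The shell at 4.65 cm lies outside the Gaussian surface, so λ_enc = λ₁ = -2.72e-6 C/m.
Gauss's law: E·2πrL = λ_enc L/ε₀.
E = |λ_enc|/(2πε₀r) = (2.72e-6)/(2π·8.85×10^-12·0.0177) = 2.76e6 N/C.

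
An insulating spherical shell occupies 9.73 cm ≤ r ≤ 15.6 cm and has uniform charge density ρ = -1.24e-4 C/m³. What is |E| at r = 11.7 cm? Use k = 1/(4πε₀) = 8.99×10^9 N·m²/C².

E = 2.32e5 N/C

By spherical symmetry E is radial; choose a Gaussian sphere of radius r = 11.7 cm (within the shell material, 9.73 cm < r < 15.6 cm).
Only the shell between 9.73 cm and r is enclosed: Q_enc = ρ·(4π/3)(r³ − a³) = (-1.24×10^-4)·(4π/3)·((0.117)³ − (0.0973)³) = -3.534e-7 C.
Gauss's law: E·4πr² = Q_enc/ε₀.
E = k|Q_enc|/r² = (8.99×10^9)(3.534e-7)/(0.117)² = 2.32×10^5 N/C.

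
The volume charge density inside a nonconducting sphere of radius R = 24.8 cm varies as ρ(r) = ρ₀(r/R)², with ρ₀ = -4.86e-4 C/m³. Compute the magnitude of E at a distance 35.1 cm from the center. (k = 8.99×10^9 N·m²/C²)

|E| ≈ 1.36×10^6 V/m

By spherical symmetry E is radial; choose a Gaussian sphere of radius r = 35.1 cm (r > R, all charge enclosed).
Q_enc = 4π ∫₀^R ρ₀(r'/R)^2 r'² dr' = 4πρ₀R³/5 = -1.863×10^-5 C.
By Gauss's law, ∮E·dA = E·4πr² = Q_enc/ε₀.
E = k|Q_enc|/r² = (8.99×10^9)(1.863e-5)/(0.351)² = 1.36×10^6 N/C.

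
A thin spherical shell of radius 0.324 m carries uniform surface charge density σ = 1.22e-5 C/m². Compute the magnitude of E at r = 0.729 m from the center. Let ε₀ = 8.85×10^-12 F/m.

E = 2.72×10^5 N/C

Symmetry ⇒ E = E(r) r̂. Gaussian sphere of radius r = 0.729 m (r > 0.324 m).
The entire shell is enclosed: Q_enc = σ·4πR² = (1.22×10^-5)·4π·(0.324)² = 1.609×10^-5 C.
Since E is radial and uniform over the Gaussian sphere, Φ = E·4πr² = Q_enc/ε₀.
E = |Q_enc|/(4πε₀r²) = (1.609×10^-5)/(4π·8.85×10^-12·(0.729)²) = 2.72×10^5 N/C.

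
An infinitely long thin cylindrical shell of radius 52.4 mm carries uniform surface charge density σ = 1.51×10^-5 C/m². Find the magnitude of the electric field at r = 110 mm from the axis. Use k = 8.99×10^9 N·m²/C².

E = 8.13e5 N/C

Coaxial Gaussian cylinder, radius r = 110 mm, length L (r > 52.4 mm).
The whole shell is enclosed: λ_enc = σ·2πR = (1.51×10^-5)·2π·(0.0524) = 4.972×10^-6 C/m.
Gauss's law: E·2πrL = λ_enc L/ε₀.
E = 2k|λ_enc|/r = 2(8.99×10^9)(4.972×10^-6)/(0.11) = 8.13e5 N/C.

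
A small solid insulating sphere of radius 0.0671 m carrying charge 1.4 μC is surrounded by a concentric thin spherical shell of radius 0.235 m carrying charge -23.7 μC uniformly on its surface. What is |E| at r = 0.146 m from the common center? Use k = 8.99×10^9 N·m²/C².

E = 5.90×10^5 V/m

Take a concentric spherical Gaussian surface of radius r = 0.146 m (between the bodies, 0.0671 m < r < 0.235 m).
The shell at 0.235 m lies outside the Gaussian surface, so Q_enc = 1.4 μC = 1.40e-6 C.
Applying ∮E·dA = Q_enc/ε₀ with Φ = E(4πr²):
E = k|Q_enc|/r² = (8.99×10^9)(1.40e-6)/(0.146)² = 5.90×10^5 N/C.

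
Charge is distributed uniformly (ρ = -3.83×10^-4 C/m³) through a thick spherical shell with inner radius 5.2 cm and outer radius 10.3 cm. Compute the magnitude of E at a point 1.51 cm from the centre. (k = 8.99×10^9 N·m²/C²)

Use a concentric Gaussian sphere at r = 1.51 cm (r < 5.2 cm, inside the empty cavity).
No charge is enclosed, so by Gauss's law E·4πr² = 0 ⇒ E = 0.

|E| = 0 N/C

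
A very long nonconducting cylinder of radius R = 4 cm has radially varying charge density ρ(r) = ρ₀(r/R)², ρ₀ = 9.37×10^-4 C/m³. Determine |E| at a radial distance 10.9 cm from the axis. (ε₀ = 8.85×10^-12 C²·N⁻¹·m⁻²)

|E| ≈ 3.89e5 V/m

By cylindrical symmetry E is radial; use a coaxial Gaussian cylinder of radius 10.9 cm and length L (r > R, full charge per length enclosed).
λ_enc = 2π ∫₀^R ρ₀(r'/R)^2 r' dr' = 2πρ₀R²/4 = 2.355×10^-6 C/m.
By Gauss's law (flux through the curved wall only), E·2πrL = λ_enc L/ε₀.
E = |λ_enc|/(2πε₀r) = (2.355×10^-6)/(2π·8.85×10^-12·0.109) = 3.89×10^5 N/C.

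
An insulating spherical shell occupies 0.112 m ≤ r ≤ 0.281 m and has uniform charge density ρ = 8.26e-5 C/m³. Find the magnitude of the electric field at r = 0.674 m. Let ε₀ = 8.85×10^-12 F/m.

By spherical symmetry E is radial; choose a Gaussian sphere of radius r = 0.674 m (r > 0.281 m, enclosing the whole shell).
Q_enc = ρ·(4π/3)(b³ − a³) = (8.26e-5)·(4π/3)·((0.281)³ − (0.112)³) = 7.191×10^-6 C.
By Gauss's law, ∮E·dA = E·4πr² = Q_enc/ε₀.
E = |Q_enc|/(4πε₀r²) = (7.191e-6)/(4π·8.85×10^-12·(0.674)²) = 1.42×10^5 N/C.

|E| ≈ 1.42e5 N/C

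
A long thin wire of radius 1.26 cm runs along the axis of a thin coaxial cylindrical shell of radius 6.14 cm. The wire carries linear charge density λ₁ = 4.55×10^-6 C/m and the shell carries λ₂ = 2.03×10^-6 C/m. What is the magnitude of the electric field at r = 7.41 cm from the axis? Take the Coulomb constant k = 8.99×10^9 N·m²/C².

E ≈ 1.60e6 N/C

Take a coaxial cylindrical Gaussian surface of radius r = 7.41 cm and length L (r > 6.14 cm, enclosing both).
λ_enc = λ₁ + λ₂ = (4.55e-6) + (2.03×10^-6) = 6.58×10^-6 C/m.
Since E is radial and uniform over the curved surface, Φ = E·2πrL = Q_enc/ε₀ = λ_enc L/ε₀.
E = 2k|λ_enc|/r = 2(8.99×10^9)(6.58×10^-6)/(0.0741) = 1.60×10^6 N/C.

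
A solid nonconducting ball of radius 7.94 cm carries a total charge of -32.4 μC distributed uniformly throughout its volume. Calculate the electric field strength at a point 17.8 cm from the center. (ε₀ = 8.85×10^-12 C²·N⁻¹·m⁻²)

Symmetry ⇒ E = E(r) r̂. Gaussian sphere of radius r = 17.8 cm (r > R, so the entire charge is enclosed).
Q_enc = -32.4 μC = -3.24×10^-5 C.
Gauss's law: E·4πr² = Q_enc/ε₀.
E = |Q_enc|/(4πε₀r²) = (3.24e-5)/(4π·8.85×10^-12·(0.178)²) = 9.20×10^6 N/C.

9.20×10^6 N/C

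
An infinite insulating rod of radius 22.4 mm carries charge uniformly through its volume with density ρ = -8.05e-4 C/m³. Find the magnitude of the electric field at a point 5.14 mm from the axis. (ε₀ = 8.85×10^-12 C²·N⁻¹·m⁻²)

By cylindrical symmetry E is radial; use a coaxial Gaussian cylinder of radius 5.14 mm and length L (r < R).
Charge inside radius r per length L is ρ·πr²·L, so λ_enc = ρπr² = -6.681e-8 C/m.
By Gauss's law (flux through the curved wall only), E·2πrL = λ_enc L/ε₀.
E = |λ_enc|/(2πε₀r) = (6.681×10^-8)/(2π·8.85×10^-12·0.00514) = 2.34e5 N/C.

E = 2.34×10^5 N/C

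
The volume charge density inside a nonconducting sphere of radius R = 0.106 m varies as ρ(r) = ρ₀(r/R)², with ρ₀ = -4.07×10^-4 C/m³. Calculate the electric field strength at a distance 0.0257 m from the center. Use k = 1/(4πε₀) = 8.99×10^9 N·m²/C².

1.39e4 N/C

Take a concentric spherical Gaussian surface of radius r = 0.0257 m (r < R).
Integrate the density: Q_enc = 4π ∫₀^r ρ₀(r'/R)^2 r'² dr' = 4πρ₀ r^5/(5·R²) = -1.021×10^-9 C.
Gauss's law: E·4πr² = Q_enc/ε₀.
E = k|Q_enc|/r² = (8.99×10^9)(1.021×10^-9)/(0.0257)² = 1.39×10^4 N/C.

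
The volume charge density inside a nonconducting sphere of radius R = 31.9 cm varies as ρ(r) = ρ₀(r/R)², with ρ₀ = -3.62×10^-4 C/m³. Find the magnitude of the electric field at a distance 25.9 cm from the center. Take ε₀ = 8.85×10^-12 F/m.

1.40×10^6 V/m

Use a concentric Gaussian sphere at r = 25.9 cm (r < R).
Q_enc = ∫₀^r ρ(r')·4πr'² dr' = (4πρ₀/R²) ∫₀^r r'^4 dr' = 4πρ₀ r^5/(5·R²) = -1.042×10^-5 C.
Since E is radial and uniform over the Gaussian sphere, Φ = E·4πr² = Q_enc/ε₀.
E = |Q_enc|/(4πε₀r²) = (1.042e-5)/(4π·8.85×10^-12·(0.259)²) = 1.40e6 N/C.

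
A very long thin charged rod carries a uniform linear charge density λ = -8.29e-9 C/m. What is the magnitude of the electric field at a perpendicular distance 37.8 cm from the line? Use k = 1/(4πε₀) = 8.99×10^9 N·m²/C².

Choose a coaxial cylinder of radius r = 37.8 cm (arbitrary length L) as the Gaussian surface.
Q_enc = λL, so λ_enc = -8.29×10^-9 C/m.
By Gauss's law (flux through the curved wall only), E·2πrL = λ_enc L/ε₀.
E = 2k|λ_enc|/r = 2(8.99×10^9)(8.29×10^-9)/(0.378) = 394 N/C.

|E| ≈ 394 V/m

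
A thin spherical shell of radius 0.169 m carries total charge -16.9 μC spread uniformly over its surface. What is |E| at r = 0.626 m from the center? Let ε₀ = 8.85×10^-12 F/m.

Use a concentric Gaussian sphere at r = 0.626 m (r > 0.169 m).
The entire shell is enclosed: Q_enc = -1.69×10^-5 C.
Applying ∮E·dA = Q_enc/ε₀ with Φ = E(4πr²):
E = |Q_enc|/(4πε₀r²) = (1.69×10^-5)/(4π·8.85×10^-12·(0.626)²) = 3.88×10^5 N/C.

E = 3.88e5 V/m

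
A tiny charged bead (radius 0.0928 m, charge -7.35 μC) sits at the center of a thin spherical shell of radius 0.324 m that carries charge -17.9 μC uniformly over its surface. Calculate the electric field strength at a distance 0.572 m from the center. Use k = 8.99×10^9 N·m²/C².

6.94×10^5 N/C

By spherical symmetry E is radial; choose a Gaussian sphere of radius r = 0.572 m (r > 0.324 m, enclosing both).
Q_enc = (-7.35 μC) + (-17.9 μC) = -2.525×10^-5 C.
Gauss's law: E·4πr² = Q_enc/ε₀.
E = k|Q_enc|/r² = (8.99×10^9)(2.525e-5)/(0.572)² = 6.94×10^5 N/C.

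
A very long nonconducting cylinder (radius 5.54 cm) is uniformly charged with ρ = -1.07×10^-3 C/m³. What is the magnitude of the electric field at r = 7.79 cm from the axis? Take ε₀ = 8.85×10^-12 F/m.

Choose a coaxial cylinder of radius r = 7.79 cm (arbitrary length L) as the Gaussian surface (r > 5.54 cm, full cross-section enclosed).
λ_enc = ρ·πR² = (-1.07×10^-3)π(0.0554)² = -1.032×10^-5 C/m.
Gauss's law: E·2πrL = λ_enc L/ε₀.
E = |λ_enc|/(2πε₀r) = (1.032e-5)/(2π·8.85×10^-12·0.0779) = 2.38×10^6 N/C.

2.38e6 N/C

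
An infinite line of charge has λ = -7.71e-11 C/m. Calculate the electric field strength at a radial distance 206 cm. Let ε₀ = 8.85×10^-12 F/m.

By cylindrical symmetry E is radial; use a coaxial Gaussian cylinder of radius 206 cm and length L.
Q_enc = λL, so λ_enc = -7.71×10^-11 C/m.
Applying ∮E·dA = Q_enc/ε₀ with the end caps contributing no flux:
E = |λ_enc|/(2πε₀r) = (7.71×10^-11)/(2π·8.85×10^-12·2.06) = 0.673 N/C.

E = 0.673 N/C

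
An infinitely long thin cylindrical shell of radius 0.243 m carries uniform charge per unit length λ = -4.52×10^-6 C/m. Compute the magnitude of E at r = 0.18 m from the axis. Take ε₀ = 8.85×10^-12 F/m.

By cylindrical symmetry E is radial; use a coaxial Gaussian cylinder of radius 0.18 m and length L (r < 0.243 m, inside the shell).
All the surface charge lies outside this cylinder: Q_enc = 0, hence E = 0.

E = 0 (no enclosed charge)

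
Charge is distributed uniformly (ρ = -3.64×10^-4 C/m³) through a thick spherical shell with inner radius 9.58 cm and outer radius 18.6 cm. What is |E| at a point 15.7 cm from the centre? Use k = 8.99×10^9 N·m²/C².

1.66×10^6 V/m

Take a concentric spherical Gaussian surface of radius r = 15.7 cm (within the shell material, 9.58 cm < r < 18.6 cm).
Enclosed charge is the volume from a to r: Q_enc = (4π/3)ρ(r³ − a³) = -4.56e-6 C.
By Gauss's law, ∮E·dA = E·4πr² = Q_enc/ε₀.
E = k|Q_enc|/r² = (8.99×10^9)(4.56×10^-6)/(0.157)² = 1.66×10^6 N/C.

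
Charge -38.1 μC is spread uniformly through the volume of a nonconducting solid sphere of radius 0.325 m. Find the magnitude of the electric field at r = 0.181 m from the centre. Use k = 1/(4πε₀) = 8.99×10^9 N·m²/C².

By spherical symmetry E is radial; choose a Gaussian sphere of radius r = 0.181 m (r < R).
Only the charge within r is enclosed: Q_enc = Q·(r/R)³ = (-38.1 μC)·(0.181 m/0.325 m)³ = -6.581×10^-6 C.
By Gauss's law, ∮E·dA = E·4πr² = Q_enc/ε₀.
E = k|Q_enc|/r² = (8.99×10^9)(6.581×10^-6)/(0.181)² = 1.81×10^6 N/C.

E ≈ 1.81×10^6 N/C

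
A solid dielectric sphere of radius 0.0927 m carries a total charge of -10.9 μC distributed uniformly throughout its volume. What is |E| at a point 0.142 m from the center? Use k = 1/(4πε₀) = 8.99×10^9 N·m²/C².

4.86e6 N/C

Take a concentric spherical Gaussian surface of radius r = 0.142 m (r > R, so the entire charge is enclosed).
Q_enc = -10.9 μC = -1.09×10^-5 C.
Gauss's law: E·4πr² = Q_enc/ε₀.
E = k|Q_enc|/r² = (8.99×10^9)(1.09e-5)/(0.142)² = 4.86×10^6 N/C.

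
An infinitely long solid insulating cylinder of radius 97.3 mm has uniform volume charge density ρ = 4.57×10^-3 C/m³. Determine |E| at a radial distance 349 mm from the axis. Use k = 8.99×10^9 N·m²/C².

E = 7.00×10^6 N/C

By cylindrical symmetry E is radial; use a coaxial Gaussian cylinder of radius 349 mm and length L (r > 97.3 mm, full cross-section enclosed).
λ_enc = ρ·πR² = (4.57×10^-3)π(0.0973)² = 1.359e-4 C/m.
Gauss's law: E·2πrL = λ_enc L/ε₀.
E = 2k|λ_enc|/r = 2(8.99×10^9)(1.359e-4)/(0.349) = 7.00e6 N/C.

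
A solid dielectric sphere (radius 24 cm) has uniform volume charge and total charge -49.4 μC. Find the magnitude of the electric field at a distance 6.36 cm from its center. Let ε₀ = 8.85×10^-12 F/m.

E ≈ 2.04×10^6 V/m

Symmetry ⇒ E = E(r) r̂. Gaussian sphere of radius r = 6.36 cm (r < R).
Only the charge within r is enclosed: Q_enc = Q·(r/R)³ = (-49.4 μC)·(6.36 cm/24 cm)³ = -9.193×10^-7 C.
Gauss's law: E·4πr² = Q_enc/ε₀.
E = |Q_enc|/(4πε₀r²) = (9.193×10^-7)/(4π·8.85×10^-12·(0.0636)²) = 2.04×10^6 N/C.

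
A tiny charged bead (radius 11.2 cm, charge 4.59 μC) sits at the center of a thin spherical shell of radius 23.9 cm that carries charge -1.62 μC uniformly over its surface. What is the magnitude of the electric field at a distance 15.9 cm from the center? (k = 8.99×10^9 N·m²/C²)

E ≈ 1.63×10^6 N/C

Take a concentric spherical Gaussian surface of radius r = 15.9 cm (between the bodies, 11.2 cm < r < 23.9 cm).
Only the inner charge is enclosed; the outer shell contributes nothing inside itself. Q_enc = 4.59 μC = 4.59×10^-6 C.
Since E is radial and uniform over the Gaussian sphere, Φ = E·4πr² = Q_enc/ε₀.
E = k|Q_enc|/r² = (8.99×10^9)(4.59×10^-6)/(0.159)² = 1.63e6 N/C.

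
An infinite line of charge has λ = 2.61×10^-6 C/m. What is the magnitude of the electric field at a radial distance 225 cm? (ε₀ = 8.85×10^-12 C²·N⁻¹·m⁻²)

Coaxial Gaussian cylinder, radius r = 225 cm, length L.
Q_enc = λL, so λ_enc = 2.61×10^-6 C/m.
By Gauss's law (flux through the curved wall only), E·2πrL = λ_enc L/ε₀.
E = |λ_enc|/(2πε₀r) = (2.61×10^-6)/(2π·8.85×10^-12·2.25) = 2.09×10^4 N/C.

E ≈ 2.09e4 N/C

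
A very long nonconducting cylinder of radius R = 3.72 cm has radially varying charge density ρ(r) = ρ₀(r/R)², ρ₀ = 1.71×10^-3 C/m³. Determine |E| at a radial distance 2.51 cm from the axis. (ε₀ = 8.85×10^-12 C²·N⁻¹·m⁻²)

Choose a coaxial cylinder of radius r = 2.51 cm (arbitrary length L) as the Gaussian surface (r < R).
λ_enc = ∫₀^r ρ(r')·2πr' dr' = (2πρ₀/R²)·r^4/4 = 7.704×10^-7 C/m.
Applying ∮E·dA = Q_enc/ε₀ with the end caps contributing no flux:
E = |λ_enc|/(2πε₀r) = (7.704×10^-7)/(2π·8.85×10^-12·0.0251) = 5.52×10^5 N/C.

E = 5.52×10^5 V/m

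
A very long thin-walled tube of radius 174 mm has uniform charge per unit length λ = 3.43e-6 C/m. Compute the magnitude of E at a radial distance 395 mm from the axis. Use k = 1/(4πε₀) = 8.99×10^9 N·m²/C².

E ≈ 1.56×10^5 V/m

Coaxial Gaussian cylinder, radius r = 395 mm, length L (r > 174 mm).
The full line charge is enclosed: λ_enc = 3.43×10^-6 C/m.
Applying ∮E·dA = Q_enc/ε₀ with the end caps contributing no flux:
E = 2k|λ_enc|/r = 2(8.99×10^9)(3.43×10^-6)/(0.395) = 1.56e5 N/C.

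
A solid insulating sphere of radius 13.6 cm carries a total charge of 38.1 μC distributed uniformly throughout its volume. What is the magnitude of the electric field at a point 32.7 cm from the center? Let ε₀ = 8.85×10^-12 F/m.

Symmetry ⇒ E = E(r) r̂. Gaussian sphere of radius r = 32.7 cm (r > R, so the entire charge is enclosed).
Q_enc = 38.1 μC = 3.81×10^-5 C.
Since E is radial and uniform over the Gaussian sphere, Φ = E·4πr² = Q_enc/ε₀.
E = |Q_enc|/(4πε₀r²) = (3.81e-5)/(4π·8.85×10^-12·(0.327)²) = 3.20×10^6 N/C.

E ≈ 3.20×10^6 V/m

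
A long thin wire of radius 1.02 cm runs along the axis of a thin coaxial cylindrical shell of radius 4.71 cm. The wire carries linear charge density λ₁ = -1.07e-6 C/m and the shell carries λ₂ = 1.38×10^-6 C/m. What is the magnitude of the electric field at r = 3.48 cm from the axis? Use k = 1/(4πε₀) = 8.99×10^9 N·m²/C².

|E| ≈ 5.53e5 N/C

Take a coaxial cylindrical Gaussian surface of radius r = 3.48 cm and length L (between the conductors, 1.02 cm < r < 4.71 cm).
Only the inner wire is enclosed; the outer shell contributes nothing inside itself. λ_enc = λ₁ = -1.07e-6 C/m.
Applying ∮E·dA = Q_enc/ε₀ with the end caps contributing no flux:
E = 2k|λ_enc|/r = 2(8.99×10^9)(1.07×10^-6)/(0.0348) = 5.53×10^5 N/C.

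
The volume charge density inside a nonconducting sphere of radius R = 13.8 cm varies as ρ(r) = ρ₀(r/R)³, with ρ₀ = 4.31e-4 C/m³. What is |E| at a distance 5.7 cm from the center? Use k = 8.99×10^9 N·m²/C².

Use a concentric Gaussian sphere at r = 5.7 cm (r < R).
Q_enc = ∫₀^r ρ(r')·4πr'² dr' = (4πρ₀/R³) ∫₀^r r'^5 dr' = 4πρ₀ r^6/(6·R³) = 1.178×10^-8 C.
By Gauss's law, ∮E·dA = E·4πr² = Q_enc/ε₀.
E = k|Q_enc|/r² = (8.99×10^9)(1.178×10^-8)/(0.057)² = 3.26×10^4 N/C.

E = 3.26e4 N/C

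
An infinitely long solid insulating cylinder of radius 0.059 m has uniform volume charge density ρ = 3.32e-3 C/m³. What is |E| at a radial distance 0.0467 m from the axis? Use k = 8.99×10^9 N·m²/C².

|E| = 8.76×10^6 V/m

Choose a coaxial cylinder of radius r = 0.0467 m (arbitrary length L) as the Gaussian surface (r < R).
Enclosed charge per unit length: λ_enc = ρ·πr² = (3.32×10^-3)π(0.0467)² = 2.275×10^-5 C/m.
Gauss's law: E·2πrL = λ_enc L/ε₀.
E = 2k|λ_enc|/r = 2(8.99×10^9)(2.275×10^-5)/(0.0467) = 8.76×10^6 N/C.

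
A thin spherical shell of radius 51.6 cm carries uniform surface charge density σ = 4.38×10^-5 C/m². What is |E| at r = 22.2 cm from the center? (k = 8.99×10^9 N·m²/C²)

Use a concentric Gaussian sphere at r = 22.2 cm (inside the shell, r < 51.6 cm).
No charge lies within this surface, so Q_enc = 0 and Gauss's law gives E·4πr² = 0 ⇒ E = 0.

E = 0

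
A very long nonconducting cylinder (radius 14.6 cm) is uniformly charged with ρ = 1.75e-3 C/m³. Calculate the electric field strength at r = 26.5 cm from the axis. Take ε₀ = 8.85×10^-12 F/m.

Coaxial Gaussian cylinder, radius r = 26.5 cm, length L (r > 14.6 cm, full cross-section enclosed).
λ_enc = ρ·πR² = (1.75×10^-3)π(0.146)² = 1.172e-4 C/m.
Since E is radial and uniform over the curved surface, Φ = E·2πrL = Q_enc/ε₀ = λ_enc L/ε₀.
E = |λ_enc|/(2πε₀r) = (1.172×10^-4)/(2π·8.85×10^-12·0.265) = 7.95×10^6 N/C.

E ≈ 7.95×10^6 N/C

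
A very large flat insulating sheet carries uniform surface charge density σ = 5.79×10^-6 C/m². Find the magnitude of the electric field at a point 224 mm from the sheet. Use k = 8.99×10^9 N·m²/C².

The symmetry is planar: E is normal to the sheet and the same magnitude on both sides. Take a pillbox straddling the sheet with end-cap area A.
Only the two end caps contribute flux: Φ = 2EA. With Q_enc = σA, Gauss's law gives E = |σ|/(2ε₀).
E = 2πk|σ| = 2π(8.99×10^9)(5.79e-6) = 3.27e5 N/C.

|E| ≈ 3.27e5 N/C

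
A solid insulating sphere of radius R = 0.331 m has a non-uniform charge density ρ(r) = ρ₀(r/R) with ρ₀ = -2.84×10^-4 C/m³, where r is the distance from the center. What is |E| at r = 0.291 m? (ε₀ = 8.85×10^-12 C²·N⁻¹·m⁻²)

By spherical symmetry E is radial; choose a Gaussian sphere of radius r = 0.291 m (r < R).
Integrate the density: Q_enc = 4π ∫₀^r ρ₀(r'/R)^1 r'² dr' = 4πρ₀ r^4/(4·R) = -1.933×10^-5 C.
Applying ∮E·dA = Q_enc/ε₀ with Φ = E(4πr²):
E = |Q_enc|/(4πε₀r²) = (1.933e-5)/(4π·8.85×10^-12·(0.291)²) = 2.05e6 N/C.

E = 2.05×10^6 N/C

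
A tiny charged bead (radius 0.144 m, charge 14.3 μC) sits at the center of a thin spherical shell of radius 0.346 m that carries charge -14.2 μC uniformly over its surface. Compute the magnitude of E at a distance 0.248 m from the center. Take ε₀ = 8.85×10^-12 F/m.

By spherical symmetry E is radial; choose a Gaussian sphere of radius r = 0.248 m (between the bodies, 0.144 m < r < 0.346 m).
The shell at 0.346 m lies outside the Gaussian surface, so Q_enc = 14.3 μC = 1.43×10^-5 C.
Applying ∮E·dA = Q_enc/ε₀ with Φ = E(4πr²):
E = |Q_enc|/(4πε₀r²) = (1.43×10^-5)/(4π·8.85×10^-12·(0.248)²) = 2.09×10^6 N/C.

|E| = 2.09e6 N/C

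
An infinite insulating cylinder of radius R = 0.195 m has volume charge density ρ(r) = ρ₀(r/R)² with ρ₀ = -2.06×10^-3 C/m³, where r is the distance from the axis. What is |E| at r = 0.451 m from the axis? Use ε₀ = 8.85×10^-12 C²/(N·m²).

Choose a coaxial cylinder of radius r = 0.451 m (arbitrary length L) as the Gaussian surface (r > R, full charge per length enclosed).
λ_enc = 2π ∫₀^R ρ₀(r'/R)^2 r' dr' = 2πρ₀R²/4 = -1.23×10^-4 C/m.
By Gauss's law (flux through the curved wall only), E·2πrL = λ_enc L/ε₀.
E = |λ_enc|/(2πε₀r) = (1.23×10^-4)/(2π·8.85×10^-12·0.451) = 4.91×10^6 N/C.

4.91×10^6 V/m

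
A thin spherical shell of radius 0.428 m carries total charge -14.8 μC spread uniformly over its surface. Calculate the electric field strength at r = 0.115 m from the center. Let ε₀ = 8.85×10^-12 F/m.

Use a concentric Gaussian sphere at r = 0.115 m (inside the shell, r < 0.428 m).
No charge lies within this surface, so Q_enc = 0 and Gauss's law gives E·4πr² = 0 ⇒ E = 0.

|E| = 0 N/C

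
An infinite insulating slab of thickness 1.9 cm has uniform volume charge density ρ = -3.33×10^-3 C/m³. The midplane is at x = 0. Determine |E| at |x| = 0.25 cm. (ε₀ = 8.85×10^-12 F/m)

By symmetry E is perpendicular to the slab. A Gaussian pillbox from −0.25 cm to +0.25 cm (face area A) lies entirely within the slab.
Q_enc = ρ·(2x)·A and flux = 2EA, so 2EA = 2ρxA/ε₀ ⇒ E = |ρ|x/ε₀.
E = (3.33e-3)(0.0025)/(8.85×10^-12) = 9.41×10^5 N/C.

9.41e5 V/m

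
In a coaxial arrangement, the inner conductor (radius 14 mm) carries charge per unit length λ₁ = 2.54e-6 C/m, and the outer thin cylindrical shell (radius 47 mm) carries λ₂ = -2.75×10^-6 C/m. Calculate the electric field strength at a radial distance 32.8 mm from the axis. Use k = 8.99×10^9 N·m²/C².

Take a coaxial cylindrical Gaussian surface of radius r = 32.8 mm and length L (between the conductors, 14 mm < r < 47 mm).
Only the inner wire is enclosed; the outer shell contributes nothing inside itself. λ_enc = λ₁ = 2.54×10^-6 C/m.
Since E is radial and uniform over the curved surface, Φ = E·2πrL = Q_enc/ε₀ = λ_enc L/ε₀.
E = 2k|λ_enc|/r = 2(8.99×10^9)(2.54e-6)/(0.0328) = 1.39×10^6 N/C.

E = 1.39e6 V/m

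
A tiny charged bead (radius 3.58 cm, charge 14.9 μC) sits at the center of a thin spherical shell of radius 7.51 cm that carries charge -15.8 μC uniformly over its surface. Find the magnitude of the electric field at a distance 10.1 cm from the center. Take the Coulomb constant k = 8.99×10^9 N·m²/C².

By spherical symmetry E is radial; choose a Gaussian sphere of radius r = 10.1 cm (r > 7.51 cm, enclosing both).
Q_enc = (14.9 μC) + (-15.8 μC) = -9.00×10^-7 C.
Since E is radial and uniform over the Gaussian sphere, Φ = E·4πr² = Q_enc/ε₀.
E = k|Q_enc|/r² = (8.99×10^9)(9.00×10^-7)/(0.101)² = 7.93e5 N/C.

E ≈ 7.93e5 N/C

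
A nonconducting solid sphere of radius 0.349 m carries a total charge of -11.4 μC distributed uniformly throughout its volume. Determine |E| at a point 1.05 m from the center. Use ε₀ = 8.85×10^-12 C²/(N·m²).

Symmetry ⇒ E = E(r) r̂. Gaussian sphere of radius r = 1.05 m (r > R, so the entire charge is enclosed).
Q_enc = -11.4 μC = -1.14e-5 C.
By Gauss's law, ∮E·dA = E·4πr² = Q_enc/ε₀.
E = |Q_enc|/(4πε₀r²) = (1.14×10^-5)/(4π·8.85×10^-12·(1.05)²) = 9.30e4 N/C.

|E| = 9.30×10^4 N/C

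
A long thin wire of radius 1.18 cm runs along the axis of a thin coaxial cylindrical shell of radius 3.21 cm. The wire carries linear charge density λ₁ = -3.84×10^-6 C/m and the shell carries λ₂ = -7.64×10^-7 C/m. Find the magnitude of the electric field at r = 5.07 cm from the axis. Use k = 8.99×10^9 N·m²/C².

By cylindrical symmetry E is radial; use a coaxial Gaussian cylinder of radius 5.07 cm and length L (r > 3.21 cm, enclosing both).
λ_enc = λ₁ + λ₂ = (-3.84×10^-6) + (-7.64e-7) = -4.604×10^-6 C/m.
Gauss's law: E·2πrL = λ_enc L/ε₀.
E = 2k|λ_enc|/r = 2(8.99×10^9)(4.604e-6)/(0.0507) = 1.63×10^6 N/C.

E ≈ 1.63e6 N/C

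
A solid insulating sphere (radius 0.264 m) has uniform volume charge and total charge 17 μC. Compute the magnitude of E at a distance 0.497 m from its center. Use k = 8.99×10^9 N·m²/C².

E = 6.19×10^5 N/C

Take a concentric spherical Gaussian surface of radius r = 0.497 m (r > R, so the entire charge is enclosed).
Q_enc = 17 μC = 1.70×10^-5 C.
By Gauss's law, ∮E·dA = E·4πr² = Q_enc/ε₀.
E = k|Q_enc|/r² = (8.99×10^9)(1.70×10^-5)/(0.497)² = 6.19×10^5 N/C.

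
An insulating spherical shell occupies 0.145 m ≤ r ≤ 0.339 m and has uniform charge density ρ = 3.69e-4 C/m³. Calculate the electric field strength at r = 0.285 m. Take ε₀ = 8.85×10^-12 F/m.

Symmetry ⇒ E = E(r) r̂. Gaussian sphere of radius r = 0.285 m (within the shell material, 0.145 m < r < 0.339 m).
Only the shell between 0.145 m and r is enclosed: Q_enc = ρ·(4π/3)(r³ − a³) = (3.69×10^-4)·(4π/3)·((0.285)³ − (0.145)³) = 3.107e-5 C.
Applying ∮E·dA = Q_enc/ε₀ with Φ = E(4πr²):
E = |Q_enc|/(4πε₀r²) = (3.107e-5)/(4π·8.85×10^-12·(0.285)²) = 3.44×10^6 N/C.

E = 3.44×10^6 V/m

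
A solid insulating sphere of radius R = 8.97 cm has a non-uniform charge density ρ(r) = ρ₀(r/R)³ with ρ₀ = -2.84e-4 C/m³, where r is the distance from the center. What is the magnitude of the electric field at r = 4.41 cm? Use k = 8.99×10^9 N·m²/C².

Use a concentric Gaussian sphere at r = 4.41 cm (r < R).
Q_enc = ∫₀^r ρ(r')·4πr'² dr' = (4πρ₀/R³) ∫₀^r r'^5 dr' = 4πρ₀ r^6/(6·R³) = -6.062×10^-9 C.
Applying ∮E·dA = Q_enc/ε₀ with Φ = E(4πr²):
E = k|Q_enc|/r² = (8.99×10^9)(6.062×10^-9)/(0.0441)² = 2.80×10^4 N/C.

2.80×10^4 N/C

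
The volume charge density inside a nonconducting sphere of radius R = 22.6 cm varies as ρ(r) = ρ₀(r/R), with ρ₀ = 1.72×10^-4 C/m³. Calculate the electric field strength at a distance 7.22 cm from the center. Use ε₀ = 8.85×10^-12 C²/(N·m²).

|E| ≈ 1.12×10^5 N/C

Take a concentric spherical Gaussian surface of radius r = 7.22 cm (r < R).
Integrate the density: Q_enc = 4π ∫₀^r ρ₀(r'/R)^1 r'² dr' = 4πρ₀ r^4/(4·R) = 6.497e-8 C.
Applying ∮E·dA = Q_enc/ε₀ with Φ = E(4πr²):
E = |Q_enc|/(4πε₀r²) = (6.497×10^-8)/(4π·8.85×10^-12·(0.0722)²) = 1.12×10^5 N/C.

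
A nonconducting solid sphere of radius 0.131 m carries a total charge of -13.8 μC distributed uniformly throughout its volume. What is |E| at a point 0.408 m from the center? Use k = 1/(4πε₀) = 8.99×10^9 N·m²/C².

Symmetry ⇒ E = E(r) r̂. Gaussian sphere of radius r = 0.408 m (r > R, so the entire charge is enclosed).
Q_enc = -13.8 μC = -1.38e-5 C.
Applying ∮E·dA = Q_enc/ε₀ with Φ = E(4πr²):
E = k|Q_enc|/r² = (8.99×10^9)(1.38×10^-5)/(0.408)² = 7.45e5 N/C.

E = 7.45e5 V/m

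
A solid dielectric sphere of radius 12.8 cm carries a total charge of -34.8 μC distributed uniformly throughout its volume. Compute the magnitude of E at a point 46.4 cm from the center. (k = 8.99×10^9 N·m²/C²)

1.45×10^6 N/C

By spherical symmetry E is radial; choose a Gaussian sphere of radius r = 46.4 cm (r > R, so the entire charge is enclosed).
Q_enc = -34.8 μC = -3.48×10^-5 C.
By Gauss's law, ∮E·dA = E·4πr² = Q_enc/ε₀.
E = k|Q_enc|/r² = (8.99×10^9)(3.48×10^-5)/(0.464)² = 1.45e6 N/C.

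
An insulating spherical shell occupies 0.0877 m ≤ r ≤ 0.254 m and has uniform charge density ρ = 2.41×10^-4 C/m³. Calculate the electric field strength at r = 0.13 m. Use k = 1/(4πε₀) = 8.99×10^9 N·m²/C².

Use a concentric Gaussian sphere at r = 0.13 m (within the shell material, 0.0877 m < r < 0.254 m).
Enclosed charge is the volume from a to r: Q_enc = (4π/3)ρ(r³ − a³) = 1.537×10^-6 C.
By Gauss's law, ∮E·dA = E·4πr² = Q_enc/ε₀.
E = k|Q_enc|/r² = (8.99×10^9)(1.537×10^-6)/(0.13)² = 8.18e5 N/C.

|E| = 8.18e5 N/C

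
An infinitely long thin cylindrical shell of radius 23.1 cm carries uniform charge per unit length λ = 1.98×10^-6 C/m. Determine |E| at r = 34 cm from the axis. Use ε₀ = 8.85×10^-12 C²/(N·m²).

Coaxial Gaussian cylinder, radius r = 34 cm, length L (r > 23.1 cm).
The full line charge is enclosed: λ_enc = 1.98×10^-6 C/m.
By Gauss's law (flux through the curved wall only), E·2πrL = λ_enc L/ε₀.
E = |λ_enc|/(2πε₀r) = (1.98×10^-6)/(2π·8.85×10^-12·0.34) = 1.05×10^5 N/C.

1.05×10^5 N/C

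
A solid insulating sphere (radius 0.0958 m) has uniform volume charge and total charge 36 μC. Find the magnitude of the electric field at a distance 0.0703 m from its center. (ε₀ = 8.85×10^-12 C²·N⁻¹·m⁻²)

E = 2.59×10^7 V/m

Take a concentric spherical Gaussian surface of radius r = 0.0703 m (r < R).
Only the charge within r is enclosed: Q_enc = Q·(r/R)³ = (36 μC)·(0.0703 m/0.0958 m)³ = 1.423e-5 C.
Since E is radial and uniform over the Gaussian sphere, Φ = E·4πr² = Q_enc/ε₀.
E = |Q_enc|/(4πε₀r²) = (1.423e-5)/(4π·8.85×10^-12·(0.0703)²) = 2.59×10^7 N/C.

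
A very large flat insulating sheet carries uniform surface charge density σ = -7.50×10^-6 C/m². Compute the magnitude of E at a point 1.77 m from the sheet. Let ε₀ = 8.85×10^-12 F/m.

|E| ≈ 4.24×10^5 N/C

By planar symmetry E is perpendicular to the sheet and uniform; use a Gaussian pillbox with flat faces of area A on each side of the sheet.
Only the two end caps contribute flux: Φ = 2EA. With Q_enc = σA, Gauss's law gives E = |σ|/(2ε₀).
E = |σ|/(2ε₀) = (7.50e-6)/(2·8.85×10^-12) = 4.24×10^5 N/C.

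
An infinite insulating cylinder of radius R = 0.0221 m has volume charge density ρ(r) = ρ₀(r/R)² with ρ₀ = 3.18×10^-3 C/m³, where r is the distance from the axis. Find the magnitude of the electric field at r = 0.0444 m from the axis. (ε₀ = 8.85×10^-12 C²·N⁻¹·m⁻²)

By cylindrical symmetry E is radial; use a coaxial Gaussian cylinder of radius 0.0444 m and length L (r > R, full charge per length enclosed).
λ_enc = 2π ∫₀^R ρ₀(r'/R)^2 r' dr' = 2πρ₀R²/4 = 2.44×10^-6 C/m.
Applying ∮E·dA = Q_enc/ε₀ with the end caps contributing no flux:
E = |λ_enc|/(2πε₀r) = (2.44e-6)/(2π·8.85×10^-12·0.0444) = 9.88×10^5 N/C.

E = 9.88e5 V/m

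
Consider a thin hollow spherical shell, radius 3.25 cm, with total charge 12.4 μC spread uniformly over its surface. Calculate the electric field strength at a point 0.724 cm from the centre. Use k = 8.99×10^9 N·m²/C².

Use a concentric Gaussian sphere at r = 0.724 cm (inside the shell, r < 3.25 cm).
No charge lies within this surface, so Q_enc = 0 and Gauss's law gives E·4πr² = 0 ⇒ E = 0.

|E| = 0 V/m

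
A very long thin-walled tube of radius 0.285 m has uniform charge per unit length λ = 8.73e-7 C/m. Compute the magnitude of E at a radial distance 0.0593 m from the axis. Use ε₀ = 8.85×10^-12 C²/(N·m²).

E = 0 (no enclosed charge)

By cylindrical symmetry E is radial; use a coaxial Gaussian cylinder of radius 0.0593 m and length L (r < 0.285 m, inside the shell).
No charge is enclosed, so Gauss's law gives E·2πrL = 0 ⇒ E = 0.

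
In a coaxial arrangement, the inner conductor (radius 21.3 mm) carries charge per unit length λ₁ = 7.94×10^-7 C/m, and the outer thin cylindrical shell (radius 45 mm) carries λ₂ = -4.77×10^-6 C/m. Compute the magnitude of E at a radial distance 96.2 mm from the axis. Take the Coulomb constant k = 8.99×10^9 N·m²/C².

|E| = 7.43e5 N/C

Take a coaxial cylindrical Gaussian surface of radius r = 96.2 mm and length L (r > 45 mm, enclosing both).
λ_enc = λ₁ + λ₂ = (7.94×10^-7) + (-4.77×10^-6) = -3.976×10^-6 C/m.
Gauss's law: E·2πrL = λ_enc L/ε₀.
E = 2k|λ_enc|/r = 2(8.99×10^9)(3.976×10^-6)/(0.0962) = 7.43e5 N/C.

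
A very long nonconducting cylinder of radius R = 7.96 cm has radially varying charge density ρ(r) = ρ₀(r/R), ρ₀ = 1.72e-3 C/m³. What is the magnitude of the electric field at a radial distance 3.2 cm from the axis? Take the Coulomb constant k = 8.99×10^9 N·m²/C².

Coaxial Gaussian cylinder, radius r = 3.2 cm, length L (r < R).
λ_enc = ∫₀^r ρ(r')·2πr' dr' = (2πρ₀/R)·r^3/3 = 1.483e-6 C/m.
Since E is radial and uniform over the curved surface, Φ = E·2πrL = Q_enc/ε₀ = λ_enc L/ε₀.
E = 2k|λ_enc|/r = 2(8.99×10^9)(1.483×10^-6)/(0.032) = 8.33×10^5 N/C.

|E| ≈ 8.33×10^5 N/C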